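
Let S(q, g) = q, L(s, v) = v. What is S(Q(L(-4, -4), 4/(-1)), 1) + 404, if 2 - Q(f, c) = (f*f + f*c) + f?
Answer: 378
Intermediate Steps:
Q(f, c) = 2 - f - f**2 - c*f (Q(f, c) = 2 - ((f*f + f*c) + f) = 2 - ((f**2 + c*f) + f) = 2 - (f + f**2 + c*f) = 2 + (-f - f**2 - c*f) = 2 - f - f**2 - c*f)
S(Q(L(-4, -4), 4/(-1)), 1) + 404 = (2 - 1*(-4) - 1*(-4)**2 - 1*4/(-1)*(-4)) + 404 = (2 + 4 - 1*16 - 1*4*(-1)*(-4)) + 404 = (2 + 4 - 16 - 1*(-4)*(-4)) + 404 = (2 + 4 - 16 - 16) + 404 = -26 + 404 = 378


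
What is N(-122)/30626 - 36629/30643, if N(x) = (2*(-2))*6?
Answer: -561267593/469236259 ≈ -1.1961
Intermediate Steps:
N(x) = -24 (N(x) = -4*6 = -24)
N(-122)/30626 - 36629/30643 = -24/30626 - 36629/30643 = -24*1/30626 - 36629*1/30643 = -12/15313 - 36629/30643 = -561267593/469236259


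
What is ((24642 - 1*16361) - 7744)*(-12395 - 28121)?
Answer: -21757092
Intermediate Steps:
((24642 - 1*16361) - 7744)*(-12395 - 28121) = ((24642 - 16361) - 7744)*(-40516) = (8281 - 7744)*(-40516) = 537*(-40516) = -21757092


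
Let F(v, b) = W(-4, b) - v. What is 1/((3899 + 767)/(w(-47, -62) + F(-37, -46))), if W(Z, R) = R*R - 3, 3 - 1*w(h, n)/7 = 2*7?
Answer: 2073/4666 ≈ 0.44428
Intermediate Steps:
w(h, n) = -77 (w(h, n) = 21 - 14*7 = 21 - 7*14 = 21 - 98 = -77)
W(Z, R) = -3 + R² (W(Z, R) = R² - 3 = -3 + R²)
F(v, b) = -3 + b² - v (F(v, b) = (-3 + b²) - v = -3 + b² - v)
1/((3899 + 767)/(w(-47, -62) + F(-37, -46))) = 1/((3899 + 767)/(-77 + (-3 + (-46)² - 1*(-37)))) = 1/(4666/(-77 + (-3 + 2116 + 37))) = 1/(4666/(-77 + 2150)) = 1/(4666/2073) = 2073/4666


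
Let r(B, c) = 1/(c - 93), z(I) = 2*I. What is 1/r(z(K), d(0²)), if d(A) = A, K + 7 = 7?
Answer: -93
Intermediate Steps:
K = 0 (K = -7 + 7 = 0)
r(B, c) = 1/(-93 + c)
1/r(z(K), d(0²)) = 1/(1/(-93 + 0²)) = 1/(1/(-93 + 0)) = 1/(1/(-93)) = 1/(-1/93) = -93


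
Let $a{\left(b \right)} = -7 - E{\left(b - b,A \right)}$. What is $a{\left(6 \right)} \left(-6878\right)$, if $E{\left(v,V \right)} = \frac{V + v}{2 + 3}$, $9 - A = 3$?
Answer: $\frac{281998}{5} \approx 56400.0$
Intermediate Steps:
$A = 6$ ($A = 9 - 3 = 6$)
$E{\left(v,V \right)} = \frac{V}{5} + \frac{v}{5}$ ($E{\left(v,V \right)} = \frac{V + v}{5} = \left(V + v\right) \frac{1}{5} = \frac{V}{5} + \frac{v}{5}$)
$a{\left(b \right)} = - \frac{41}{5}$ ($a{\left(b \right)} = -7 - \left(\frac{1}{5} \cdot 6 + \frac{b - b}{5}\right) = -7 - \left(\frac{6}{5} + \frac{1}{5} \cdot 0\right) = -7 - \left(\frac{6}{5} + 0\right) = -7 - \frac{6}{5} = - \frac{41}{5}$)
$a{\left(6 \right)} \left(-6878\right) = \left(- \frac{41}{5}\right) \left(-6878\right) = \frac{281998}{5}$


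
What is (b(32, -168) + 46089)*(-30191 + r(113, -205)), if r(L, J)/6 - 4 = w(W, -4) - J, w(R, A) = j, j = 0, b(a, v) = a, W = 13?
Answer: -1334603377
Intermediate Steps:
w(R, A) = 0
r(L, J) = 24 - 6*J (r(L, J) = 24 + 6*(0 - J) = 24 + 6*(-J) = 24 - 6*J)
(b(32, -168) + 46089)*(-30191 + r(113, -205)) = (32 + 46089)*(-30191 + (24 - 6*(-205))) = 46121*(-30191 + (24 + 1230)) = 46121*(-30191 + 1254) = 46121*(-28937) = -1334603377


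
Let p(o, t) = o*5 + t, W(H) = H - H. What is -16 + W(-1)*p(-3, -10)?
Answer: -16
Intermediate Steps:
W(H) = 0
p(o, t) = t + 5*o (p(o, t) = 5*o + t = t + 5*o)
-16 + W(-1)*p(-3, -10) = -16 + 0*(-10 + 5*(-3)) = -16 + 0*(-10 - 15) = -16 + 0*(-25) = -16 + 0 = -16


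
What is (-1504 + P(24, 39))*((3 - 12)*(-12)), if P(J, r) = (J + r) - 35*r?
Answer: -303048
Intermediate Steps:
P(J, r) = J - 34*r
(-1504 + P(24, 39))*((3 - 12)*(-12)) = (-1504 + (24 - 34*39))*((3 - 12)*(-12)) = (-1504 + (24 - 1326))*(-9*(-12)) = (-1504 - 1302)*108 = -2806*108 = -303048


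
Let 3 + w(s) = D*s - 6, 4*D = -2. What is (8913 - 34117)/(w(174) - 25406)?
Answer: 12602/12751 ≈ 0.98831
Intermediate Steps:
D = -½ (D = (¼)*(-2) = -½ ≈ -0.50000)
w(s) = -9 - s/2 (w(s) = -3 + (-s/2 - 6) = -3 + (-6 - s/2) = -9 - s/2)
(8913 - 34117)/(w(174) - 25406) = (8913 - 34117)/((-9 - ½*174) - 25406) = -25204/((-9 - 87) - 25406) = -25204/(-96 - 25406) = -25204/(-25502) = -25204*(-1/25502) = 12602/12751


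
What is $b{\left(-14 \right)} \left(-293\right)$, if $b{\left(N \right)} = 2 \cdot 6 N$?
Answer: $49224$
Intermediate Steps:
$b{\left(N \right)} = 12 N$
$b{\left(-14 \right)} \left(-293\right) = 12 \left(-14\right) \left(-293\right) = \left(-168\right) \left(-293\right) = 49224$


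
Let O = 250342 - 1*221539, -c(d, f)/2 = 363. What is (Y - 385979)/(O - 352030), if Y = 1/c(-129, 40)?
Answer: 280220755/234662802 ≈ 1.1941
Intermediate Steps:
c(d, f) = -726 (c(d, f) = -2*363 = -726)
O = 28803 (O = 250342 - 221539 = 28803)
Y = -1/726 (Y = 1/(-726) = -1/726 ≈ -0.0013774)
(Y - 385979)/(O - 352030) = (-1/726 - 385979)/(28803 - 352030) = -280220755/726/(-323227) = -280220755/726*(-1/323227) = 280220755/234662802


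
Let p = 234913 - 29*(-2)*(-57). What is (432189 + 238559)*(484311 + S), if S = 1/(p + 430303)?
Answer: 107510941783645114/330955 ≈ 3.2485e+11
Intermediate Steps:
p = 231607 (p = 234913 - (-58)*(-57) = 234913 - 1*3306 = 234913 - 3306 = 231607)
S = 1/661910 (S = 1/(231607 + 430303) = 1/661910 ≈ 1.5108e-6)
(432189 + 238559)*(484311 + S) = (432189 + 238559)*(484311 + 1/661910) = 670748*(320570294011/661910) = 107510941783645114/330955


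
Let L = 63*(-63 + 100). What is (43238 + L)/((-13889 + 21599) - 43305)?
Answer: -45569/35595 ≈ -1.2802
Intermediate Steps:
L = 2331 (L = 63*37 = 2331)
(43238 + L)/((-13889 + 21599) - 43305) = (43238 + 2331)/((-13889 + 21599) - 43305) = 45569/(7710 - 43305) = 45569/(-35595) = 45569*(-1/35595) = -45569/35595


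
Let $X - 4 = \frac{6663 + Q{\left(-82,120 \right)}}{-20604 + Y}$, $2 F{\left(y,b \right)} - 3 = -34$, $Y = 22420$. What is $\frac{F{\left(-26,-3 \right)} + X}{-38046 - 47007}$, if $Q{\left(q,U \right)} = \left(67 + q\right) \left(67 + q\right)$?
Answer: $\frac{3499}{38614062} \approx 9.0615 \cdot 10^{-5}$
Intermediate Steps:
$F{\left(y,b \right)} = - \frac{31}{2}$ ($F{\left(y,b \right)} = \frac{3}{2} + \frac{1}{2} \left(-34\right) = \frac{3}{2} - 17 = - \frac{31}{2}$)
$Q{\left(q,U \right)} = \left(67 + q\right)^{2}$
$X = \frac{1769}{227}$ ($X = 4 + \frac{6663 + \left(67 - 82\right)^{2}}{-20604 + 22420} = 4 + \frac{6663 + \left(-15\right)^{2}}{1816} = 4 + \left(6663 + 225\right) \frac{1}{1816} = 4 + 6888 \cdot \frac{1}{1816} = 4 + \frac{861}{227} = \frac{1769}{227} \approx 7.793$)
$\frac{F{\left(-26,-3 \right)} + X}{-38046 - 47007} = \frac{- \frac{31}{2} + \frac{1769}{227}}{-38046 - 47007} = - \frac{3499}{454 \left(-85053\right)} = \left(- \frac{3499}{454}\right) \left(- \frac{1}{85053}\right) = \frac{3499}{38614062}$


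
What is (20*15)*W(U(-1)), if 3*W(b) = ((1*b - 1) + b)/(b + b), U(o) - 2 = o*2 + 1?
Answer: 50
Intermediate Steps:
U(o) = 3 + 2*o (U(o) = 2 + (o*2 + 1) = 2 + (2*o + 1) = 2 + (1 + 2*o) = 3 + 2*o)
W(b) = (-1 + 2*b)/(6*b) (W(b) = (((1*b - 1) + b)/(b + b))/3 = (((b - 1) + b)/((2*b)))/3 = (((-1 + b) + b)*(1/(2*b)))/3 = ((-1 + 2*b)*(1/(2*b)))/3 = ((-1 + 2*b)/(2*b))/3 = (-1 + 2*b)/(6*b))
(20*15)*W(U(-1)) = (20*15)*((-1 + 2*(3 + 2*(-1)))/(6*(3 + 2*(-1)))) = 300*((-1 + 2*(3 - 2))/(6*(3 - 2))) = 300*((⅙)*(-1 + 2*1)/1) = 300*((⅙)*1*(-1 + 2)) = 300*((⅙)*1*1) = 300*(⅙) = 50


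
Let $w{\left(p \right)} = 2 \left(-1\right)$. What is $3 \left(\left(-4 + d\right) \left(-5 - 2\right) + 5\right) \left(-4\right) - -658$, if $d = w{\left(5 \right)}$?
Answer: $94$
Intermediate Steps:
$w{\left(p \right)} = -2$
$d = -2$
$3 \left(\left(-4 + d\right) \left(-5 - 2\right) + 5\right) \left(-4\right) - -658 = 3 \left(\left(-4 - 2\right) \left(-5 - 2\right) + 5\right) \left(-4\right) - -658 = 3 \left(\left(-6\right) \left(-7\right) + 5\right) \left(-4\right) + 658 = 3 \left(42 + 5\right) \left(-4\right) + 658 = 3 \cdot 47 \left(-4\right) + 658 = 3 \left(-188\right) + 658 = -564 + 658 = 94$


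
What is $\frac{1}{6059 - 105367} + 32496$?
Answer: $\frac{3227112767}{99308} \approx 32496.0$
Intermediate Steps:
$\frac{1}{6059 - 105367} + 32496 = \frac{1}{-99308} + 32496 = - \frac{1}{99308} + 32496 = \frac{3227112767}{99308}$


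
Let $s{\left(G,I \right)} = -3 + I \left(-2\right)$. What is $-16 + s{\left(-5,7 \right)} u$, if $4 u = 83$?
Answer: $- \frac{1475}{4} \approx -368.75$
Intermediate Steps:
$u = \frac{83}{4}$ ($u = \frac{1}{4} \cdot 83 = \frac{83}{4} \approx 20.75$)
$s{\left(G,I \right)} = -3 - 2 I$
$-16 + s{\left(-5,7 \right)} u = -16 + \left(-3 - 14\right) \frac{83}{4} = -16 - \frac{1411}{4} = - \frac{1475}{4}$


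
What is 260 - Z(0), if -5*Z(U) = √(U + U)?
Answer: 260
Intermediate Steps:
Z(U) = -√2*√U/5 (Z(U) = -√(U + U)/5 = -√2*√U/5)
260 - Z(0) = 260 - (-1)*√2*√0/5 = 260 - (-1)*√2*0/5 = 260 - 1*0 = 260 + 0 = 260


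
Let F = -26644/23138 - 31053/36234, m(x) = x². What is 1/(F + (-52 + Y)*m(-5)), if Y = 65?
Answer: 12702762/4102883665 ≈ 0.0030961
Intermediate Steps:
F = -25513985/12702762 (F = -26644*1/23138 - 31053*1/36234 = -13322/11569 - 941/1098 = -25513985/12702762 ≈ -2.0085)
1/(F + (-52 + Y)*m(-5)) = 1/(-25513985/12702762 + (-52 + 65)*(-5)²) = 1/(-25513985/12702762 + 13*25) = 1/(-25513985/12702762 + 325) = 1/(4102883665/12702762) = 12702762/4102883665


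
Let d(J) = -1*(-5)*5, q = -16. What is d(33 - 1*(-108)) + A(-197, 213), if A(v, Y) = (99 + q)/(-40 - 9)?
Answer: 1142/49 ≈ 23.306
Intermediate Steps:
A(v, Y) = -83/49 (A(v, Y) = (99 - 16)/(-40 - 9) = 83/(-49) = 83*(-1/49) = -83/49)
d(J) = 25 (d(J) = 5*5 = 25)
d(33 - 1*(-108)) + A(-197, 213) = 25 - 83/49 = 1142/49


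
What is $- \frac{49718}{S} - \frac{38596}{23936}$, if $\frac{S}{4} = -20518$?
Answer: $- \frac{61800027}{61389856} \approx -1.0067$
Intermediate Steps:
$S = -82072$ ($S = 4 \left(-20518\right) = -82072$)
$- \frac{49718}{S} - \frac{38596}{23936} = - \frac{49718}{-82072} - \frac{38596}{23936} = \left(-49718\right) \left(- \frac{1}{82072}\right) - \frac{9649}{5984} = \frac{24859}{41036} - \frac{9649}{5984} = - \frac{61800027}{61389856}$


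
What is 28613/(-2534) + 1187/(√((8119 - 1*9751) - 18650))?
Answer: -28613/2534 - 1187*I*√20282/20282 ≈ -11.292 - 8.3348*I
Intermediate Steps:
28613/(-2534) + 1187/(√((8119 - 1*9751) - 18650)) = 28613*(-1/2534) + 1187/(√((8119 - 9751) - 18650)) = -28613/2534 + 1187/(√(-1632 - 18650)) = -28613/2534 + 1187/(√(-20282)) = -28613/2534 + 1187/((I*√20282)) = -28613/2534 + 1187*(-I*√20282/20282) = -28613/2534 - 1187*I*√20282/20282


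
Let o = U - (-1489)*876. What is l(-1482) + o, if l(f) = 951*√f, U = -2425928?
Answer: -1121564 + 951*I*√1482 ≈ -1.1216e+6 + 36610.0*I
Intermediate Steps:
o = -1121564 (o = -2425928 - (-1489)*876 = -2425928 - 1*(-1304364) = -2425928 + 1304364 = -1121564)
l(-1482) + o = 951*√(-1482) - 1121564 = 951*(I*√1482) - 1121564 = 951*I*√1482 - 1121564 = -1121564 + 951*I*√1482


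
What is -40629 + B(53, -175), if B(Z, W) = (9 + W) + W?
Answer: -40970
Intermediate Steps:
B(Z, W) = 9 + 2*W
-40629 + B(53, -175) = -40629 + (9 + 2*(-175)) = -40629 + (9 - 350) = -40629 - 341 = -40970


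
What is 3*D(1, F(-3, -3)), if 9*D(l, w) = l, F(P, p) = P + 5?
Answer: ⅓ ≈ 0.33333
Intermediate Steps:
F(P, p) = 5 + P
D(l, w) = l/9
3*D(1, F(-3, -3)) = 3*((⅑)*1) = 3*(⅑) = ⅓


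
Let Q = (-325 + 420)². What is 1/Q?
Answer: 1/9025 ≈ 0.00011080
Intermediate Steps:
Q = 9025 (Q = 95² = 9025)
1/Q = 1/9025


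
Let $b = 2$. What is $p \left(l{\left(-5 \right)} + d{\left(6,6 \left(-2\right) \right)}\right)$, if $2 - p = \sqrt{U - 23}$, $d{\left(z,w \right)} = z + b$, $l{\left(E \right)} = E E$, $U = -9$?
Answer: $66 - 132 i \sqrt{2} \approx 66.0 - 186.68 i$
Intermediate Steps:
$l{\left(E \right)} = E^{2}$
$d{\left(z,w \right)} = 2 + z$ ($d{\left(z,w \right)} = z + 2 = 2 + z$)
$p = 2 - 4 i \sqrt{2}$ ($p = 2 - \sqrt{-9 - 23} = 2 - \sqrt{-32} = 2 - 4 i \sqrt{2} \approx 2.0 - 5.6569 i$)
$p \left(l{\left(-5 \right)} + d{\left(6,6 \left(-2\right) \right)}\right) = \left(2 - 4 i \sqrt{2}\right) \left(\left(-5\right)^{2} + \left(2 + 6\right)\right) = \left(2 - 4 i \sqrt{2}\right) \left(25 + 8\right) = \left(2 - 4 i \sqrt{2}\right) 33 = 66 - 132 i \sqrt{2}$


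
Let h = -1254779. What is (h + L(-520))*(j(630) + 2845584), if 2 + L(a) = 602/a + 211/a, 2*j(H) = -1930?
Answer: -1856076726863527/520 ≈ -3.5694e+12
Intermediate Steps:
j(H) = -965 (j(H) = (½)*(-1930) = -965)
L(a) = -2 + 813/a (L(a) = -2 + (602/a + 211/a) = -2 + 813/a)
(h + L(-520))*(j(630) + 2845584) = (-1254779 + (-2 + 813/(-520)))*(-965 + 2845584) = (-1254779 + (-2 + 813*(-1/520)))*2844619 = (-1254779 + (-2 - 813/520))*2844619 = (-1254779 - 1853/520)*2844619 = -652486933/520*2844619 = -1856076726863527/520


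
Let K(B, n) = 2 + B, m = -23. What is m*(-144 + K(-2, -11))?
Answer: 3312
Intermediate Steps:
m*(-144 + K(-2, -11)) = -23*(-144 + (2 - 2)) = -23*(-144 + 0) = -23*(-144) = 3312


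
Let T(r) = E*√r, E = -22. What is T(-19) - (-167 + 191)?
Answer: -24 - 22*I*√19 ≈ -24.0 - 95.896*I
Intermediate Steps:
T(r) = -22*√r
T(-19) - (-167 + 191) = -22*I*√19 - (-167 + 191) = -22*I*√19 - 1*24 = -22*I*√19 - 24 = -24 - 22*I*√19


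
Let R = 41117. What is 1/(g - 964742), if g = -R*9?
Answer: -1/1334795 ≈ -7.4918e-7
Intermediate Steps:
g = -370053 (g = -41117*9 = -1*370053 = -370053)
1/(g - 964742) = 1/(-370053 - 964742) = 1/(-1334795) = -1/1334795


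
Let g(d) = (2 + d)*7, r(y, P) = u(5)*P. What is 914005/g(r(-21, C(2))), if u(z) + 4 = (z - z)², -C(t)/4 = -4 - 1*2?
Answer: -914005/658 ≈ -1389.1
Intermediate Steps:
C(t) = 24 (C(t) = -4*(-4 - 1*2) = -4*(-4 - 2) = -4*(-6) = 24)
u(z) = -4 (u(z) = -4 + (z - z)² = -4 + 0² = -4 + 0 = -4)
r(y, P) = -4*P
g(d) = 14 + 7*d
914005/g(r(-21, C(2))) = 914005/(14 + 7*(-4*24)) = 914005/(14 + 7*(-96)) = 914005/(14 - 672) = 914005/(-658) = 914005*(-1/658) = -914005/658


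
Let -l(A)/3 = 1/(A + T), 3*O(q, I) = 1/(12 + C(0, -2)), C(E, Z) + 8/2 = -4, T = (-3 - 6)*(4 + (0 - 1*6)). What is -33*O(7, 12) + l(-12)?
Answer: -13/4 ≈ -3.2500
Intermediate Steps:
T = 18 (T = -9*(4 + (0 - 6)) = -9*(4 - 6) = -9*(-2) = 18)
C(E, Z) = -8 (C(E, Z) = -4 - 4 = -8)
O(q, I) = 1/12 (O(q, I) = 1/(3*(12 - 8)) = (⅓)/4 = (⅓)*(¼) = 1/12)
l(A) = -3/(18 + A) (l(A) = -3/(A + 18) = -3/(18 + A))
-33*O(7, 12) + l(-12) = -33*1/12 - 3/(18 - 12) = -11/4 - 3/6 = -11/4 - 3*⅙ = -11/4 - ½ = -13/4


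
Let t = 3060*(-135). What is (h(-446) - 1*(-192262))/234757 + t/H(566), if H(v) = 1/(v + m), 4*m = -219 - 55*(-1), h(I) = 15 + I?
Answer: -50913511075669/234757 ≈ -2.1688e+8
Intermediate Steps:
t = -413100
m = -41 (m = (-219 - 55*(-1))/4 = (-219 - 1*(-55))/4 = (-219 + 55)/4 = (¼)*(-164) = -41)
H(v) = 1/(-41 + v) (H(v) = 1/(v - 41) = 1/(-41 + v))
(h(-446) - 1*(-192262))/234757 + t/H(566) = ((15 - 446) - 1*(-192262))/234757 - 413100/(1/(-41 + 566)) = (-431 + 192262)*(1/234757) - 413100/(1/525) = 191831*(1/234757) - 413100/1/525 = 191831/234757 - 413100*525 = 191831/234757 - 216877500 = -50913511075669/234757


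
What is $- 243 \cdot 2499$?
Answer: $-607257$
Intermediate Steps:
$- 243 \cdot 2499 = \left(-1\right) 607257 = -607257$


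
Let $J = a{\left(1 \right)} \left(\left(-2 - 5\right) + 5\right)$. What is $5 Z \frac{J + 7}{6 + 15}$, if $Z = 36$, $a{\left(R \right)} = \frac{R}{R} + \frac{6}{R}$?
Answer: $-60$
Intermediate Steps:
$a{\left(R \right)} = 1 + \frac{6}{R}$
$J = -14$ ($J = \frac{6 + 1}{1} \left(\left(-2 - 5\right) + 5\right) = 1 \cdot 7 \left(\left(-2 - 5\right) + 5\right) = 7 \left(-7 + 5\right) = 7 \left(-2\right) = -14$)
$5 Z \frac{J + 7}{6 + 15} = 5 \cdot 36 \frac{-14 + 7}{6 + 15} = 180 \left(- \frac{7}{21}\right) = 180 \left(\left(-7\right) \frac{1}{21}\right) = 180 \left(- \frac{1}{3}\right) = -60$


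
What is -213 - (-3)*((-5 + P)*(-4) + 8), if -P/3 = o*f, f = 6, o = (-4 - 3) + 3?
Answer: -993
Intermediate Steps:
o = -4 (o = -7 + 3 = -4)
P = 72 (P = -(-12)*6 = -3*(-24) = 72)
-213 - (-3)*((-5 + P)*(-4) + 8) = -213 - (-3)*((-5 + 72)*(-4) + 8) = -213 - (-3)*(67*(-4) + 8) = -213 - (-3)*(-268 + 8) = -213 - (-3)*(-260) = -213 - 1*780 = -213 - 780 = -993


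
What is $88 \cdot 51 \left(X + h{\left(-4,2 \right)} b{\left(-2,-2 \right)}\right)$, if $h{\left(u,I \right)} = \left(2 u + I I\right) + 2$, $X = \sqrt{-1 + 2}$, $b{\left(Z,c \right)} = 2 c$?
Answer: $40392$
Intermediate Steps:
$X = 1$ ($X = \sqrt{1} = 1$)
$h{\left(u,I \right)} = 2 + I^{2} + 2 u$ ($h{\left(u,I \right)} = \left(2 u + I^{2}\right) + 2 = \left(I^{2} + 2 u\right) + 2 = 2 + I^{2} + 2 u$)
$88 \cdot 51 \left(X + h{\left(-4,2 \right)} b{\left(-2,-2 \right)}\right) = 88 \cdot 51 \left(1 + \left(2 + 2^{2} + 2 \left(-4\right)\right) 2 \left(-2\right)\right) = 4488 \left(1 + \left(2 + 4 - 8\right) \left(-4\right)\right) = 4488 \left(1 - -8\right) = 4488 \left(1 + 8\right) = 4488 \cdot 9 = 40392$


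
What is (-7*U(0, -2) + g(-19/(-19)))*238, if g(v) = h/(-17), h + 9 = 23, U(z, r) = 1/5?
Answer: -2646/5 ≈ -529.20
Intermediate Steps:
U(z, r) = ⅕ (U(z, r) = 1*(⅕) = ⅕)
h = 14 (h = -9 + 23 = 14)
g(v) = -14/17 (g(v) = 14/(-17) = 14*(-1/17) = -14/17)
(-7*U(0, -2) + g(-19/(-19)))*238 = (-7*⅕ - 14/17)*238 = (-7/5 - 14/17)*238 = -189/85*238 = -2646/5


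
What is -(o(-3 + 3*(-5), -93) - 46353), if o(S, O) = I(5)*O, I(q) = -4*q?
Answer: 44493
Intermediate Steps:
o(S, O) = -20*O (o(S, O) = (-4*5)*O = -20*O)
-(o(-3 + 3*(-5), -93) - 46353) = -(-20*(-93) - 46353) = -(1860 - 46353) = -1*(-44493) = 44493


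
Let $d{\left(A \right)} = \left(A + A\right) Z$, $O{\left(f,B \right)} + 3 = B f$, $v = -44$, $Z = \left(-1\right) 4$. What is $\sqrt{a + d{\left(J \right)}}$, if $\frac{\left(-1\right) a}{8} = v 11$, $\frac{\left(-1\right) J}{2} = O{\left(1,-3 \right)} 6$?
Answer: $4 \sqrt{206} \approx 57.411$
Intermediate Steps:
$Z = -4$
$O{\left(f,B \right)} = -3 + B f$
$J = 72$ ($J = - 2 \left(-3 - 3\right) 6 = - 2 \left(\left(-6\right) 6\right) = \left(-2\right) \left(-36\right) = 72$)
$d{\left(A \right)} = - 8 A$ ($d{\left(A \right)} = \left(A + A\right) \left(-4\right) = 2 A \left(-4\right) = - 8 A$)
$a = 3872$ ($a = - 8 \left(\left(-44\right) 11\right) = \left(-8\right) \left(-484\right) = 3872$)
$\sqrt{a + d{\left(J \right)}} = \sqrt{3872 - 576} = \sqrt{3296} = 4 \sqrt{206}$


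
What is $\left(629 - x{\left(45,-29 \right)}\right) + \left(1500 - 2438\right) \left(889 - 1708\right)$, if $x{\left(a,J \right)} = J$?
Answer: $768880$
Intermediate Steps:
$\left(629 - x{\left(45,-29 \right)}\right) + \left(1500 - 2438\right) \left(889 - 1708\right) = \left(629 - -29\right) + \left(1500 - 2438\right) \left(889 - 1708\right) = \left(629 + 29\right) - -768222 = 658 + 768222 = 768880$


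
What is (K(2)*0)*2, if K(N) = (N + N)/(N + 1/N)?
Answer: 0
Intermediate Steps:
K(N) = 2*N/(N + 1/N) (K(N) = (2*N)/(N + 1/N) = 2*N/(N + 1/N))
(K(2)*0)*2 = ((2*2**2/(1 + 2**2))*0)*2 = ((2*4/(1 + 4))*0)*2 = ((2*4/5)*0)*2 = ((2*4*(1/5))*0)*2 = ((8/5)*0)*2 = 0*2 = 0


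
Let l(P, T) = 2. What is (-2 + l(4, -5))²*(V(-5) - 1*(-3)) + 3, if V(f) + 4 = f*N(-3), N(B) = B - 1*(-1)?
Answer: 3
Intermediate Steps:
N(B) = 1 + B (N(B) = B + 1 = 1 + B)
V(f) = -4 - 2*f (V(f) = -4 + f*(1 - 3) = -4 + f*(-2) = -4 - 2*f)
(-2 + l(4, -5))²*(V(-5) - 1*(-3)) + 3 = (-2 + 2)²*((-4 - 2*(-5)) - 1*(-3)) + 3 = 0²*((-4 + 10) + 3) + 3 = 0*(6 + 3) + 3 = 0*9 + 3 = 0 + 3 = 3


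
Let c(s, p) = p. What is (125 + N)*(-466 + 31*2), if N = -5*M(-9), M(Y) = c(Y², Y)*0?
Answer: -50500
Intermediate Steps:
M(Y) = 0 (M(Y) = Y*0 = 0)
N = 0 (N = -5*0 = 0)
(125 + N)*(-466 + 31*2) = (125 + 0)*(-466 + 31*2) = 125*(-466 + 62) = 125*(-404) = -50500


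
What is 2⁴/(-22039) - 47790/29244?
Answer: -175618619/107418086 ≈ -1.6349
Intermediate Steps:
2⁴/(-22039) - 47790/29244 = 16*(-1/22039) - 47790*1/29244 = -16/22039 - 7965/4874 = -175618619/107418086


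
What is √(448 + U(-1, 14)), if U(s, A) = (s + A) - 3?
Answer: √458 ≈ 21.401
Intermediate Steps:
U(s, A) = -3 + A + s (U(s, A) = (A + s) - 3 = -3 + A + s)
√(448 + U(-1, 14)) = √(448 + (-3 + 14 - 1)) = √(448 + 10) = √458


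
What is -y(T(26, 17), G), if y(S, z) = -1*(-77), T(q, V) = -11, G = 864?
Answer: -77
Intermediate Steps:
y(S, z) = 77
-y(T(26, 17), G) = -1*77 = -77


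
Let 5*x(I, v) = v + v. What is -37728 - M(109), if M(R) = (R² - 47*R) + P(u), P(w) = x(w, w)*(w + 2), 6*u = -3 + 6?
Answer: -88973/2 ≈ -44487.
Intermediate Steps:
x(I, v) = 2*v/5 (x(I, v) = (v + v)/5 = (2*v)/5 = 2*v/5)
u = ½ (u = (-3 + 6)/6 = (⅙)*3 = ½ ≈ 0.50000)
P(w) = 2*w*(2 + w)/5 (P(w) = (2*w/5)*(w + 2) = (2*w/5)*(2 + w) = 2*w*(2 + w)/5)
M(R) = ½ + R² - 47*R (M(R) = (R² - 47*R) + (⅖)*(½)*(2 + ½) = (R² - 47*R) + (⅖)*(½)*(5/2) = (R² - 47*R) + ½ = ½ + R² - 47*R)
-37728 - M(109) = -37728 - (½ + 109² - 47*109) = -37728 - (½ + 11881 - 5123) = -37728 - 1*13517/2 = -37728 - 13517/2 = -88973/2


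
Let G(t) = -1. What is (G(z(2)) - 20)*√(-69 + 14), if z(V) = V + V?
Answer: -21*I*√55 ≈ -155.74*I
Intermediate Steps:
z(V) = 2*V
(G(z(2)) - 20)*√(-69 + 14) = (-1 - 20)*√(-69 + 14) = -21*I*√55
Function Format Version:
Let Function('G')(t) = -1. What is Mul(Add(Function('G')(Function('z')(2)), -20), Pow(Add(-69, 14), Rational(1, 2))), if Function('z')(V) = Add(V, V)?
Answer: Mul(-21, I, Pow(55, Rational(1, 2))) ≈ Mul(-155.74, I)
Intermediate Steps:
Function('z')(V) = Mul(2, V)
Mul(Add(Function('G')(Function('z')(2)), -20), Pow(Add(-69, 14), Rational(1, 2))) = Mul(Add(-1, -20), Pow(Add(-69, 14), Rational(1, 2))) = Mul(-21, Pow(-55, Rational(1, 2))) = Mul(-21, Mul(I, Pow(55, Rational(1, 2)))) = Mul(-21, I, Pow(55, Rational(1, 2)))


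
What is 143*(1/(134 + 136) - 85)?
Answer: -3281707/270 ≈ -12154.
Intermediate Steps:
143*(1/(134 + 136) - 85) = 143*(1/270 - 85) = 143*(-22949/270) = -3281707/270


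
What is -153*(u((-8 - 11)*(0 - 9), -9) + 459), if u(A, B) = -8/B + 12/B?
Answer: -70159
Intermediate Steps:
u(A, B) = 4/B
-153*(u((-8 - 11)*(0 - 9), -9) + 459) = -153*(4/(-9) + 459) = -153*(4*(-⅑) + 459) = -153*(-4/9 + 459) = -153*4127/9 = -70159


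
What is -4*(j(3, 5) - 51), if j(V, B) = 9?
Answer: 168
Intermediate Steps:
-4*(j(3, 5) - 51) = -4*(9 - 51) = -4*(-42) = 168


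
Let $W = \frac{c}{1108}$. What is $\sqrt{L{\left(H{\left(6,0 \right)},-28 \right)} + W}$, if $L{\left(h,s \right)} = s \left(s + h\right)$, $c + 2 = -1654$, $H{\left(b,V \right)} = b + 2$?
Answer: $\frac{\sqrt{42853562}}{277} \approx 23.633$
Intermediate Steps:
$H{\left(b,V \right)} = 2 + b$
$c = -1656$ ($c = -2 - 1654 = -1656$)
$L{\left(h,s \right)} = s \left(h + s\right)$
$W = - \frac{414}{277}$ ($W = - \frac{1656}{1108} = \left(-1656\right) \frac{1}{1108} = - \frac{414}{277} \approx -1.4946$)
$\sqrt{L{\left(H{\left(6,0 \right)},-28 \right)} + W} = \sqrt{- 28 \left(\left(2 + 6\right) - 28\right) - \frac{414}{277}} = \sqrt{- 28 \left(8 - 28\right) - \frac{414}{277}} = \sqrt{\left(-28\right) \left(-20\right) - \frac{414}{277}} = \sqrt{560 - \frac{414}{277}} = \sqrt{\frac{154706}{277}} = \frac{\sqrt{42853562}}{277}$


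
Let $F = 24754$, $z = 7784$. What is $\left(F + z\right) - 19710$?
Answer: $12828$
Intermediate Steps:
$\left(F + z\right) - 19710 = \left(24754 + 7784\right) - 19710 = 32538 - 19710 = 12828$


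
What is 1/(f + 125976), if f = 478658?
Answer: 1/604634 ≈ 1.6539e-6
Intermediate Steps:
1/(f + 125976) = 1/(478658 + 125976) = 1/604634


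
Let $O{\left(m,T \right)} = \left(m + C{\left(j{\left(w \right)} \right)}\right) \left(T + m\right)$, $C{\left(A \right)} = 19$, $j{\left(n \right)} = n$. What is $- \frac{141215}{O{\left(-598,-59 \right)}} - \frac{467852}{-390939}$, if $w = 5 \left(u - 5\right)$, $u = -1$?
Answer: $\frac{40921951157}{49571456139} \approx 0.82551$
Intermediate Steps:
$w = -30$ ($w = 5 \left(-1 - 5\right) = 5 \left(-6\right) = -30$)
$O{\left(m,T \right)} = \left(19 + m\right) \left(T + m\right)$ ($O{\left(m,T \right)} = \left(m + 19\right) \left(T + m\right) = \left(19 + m\right) \left(T + m\right)$)
$- \frac{141215}{O{\left(-598,-59 \right)}} - \frac{467852}{-390939} = - \frac{141215}{\left(-598\right)^{2} + 19 \left(-59\right) + 19 \left(-598\right) - -35282} - \frac{467852}{-390939} = - \frac{141215}{357604 - 1121 - 11362 + 35282} - - \frac{467852}{390939} = - \frac{141215}{380403} + \frac{467852}{390939} = \frac{40921951157}{49571456139}$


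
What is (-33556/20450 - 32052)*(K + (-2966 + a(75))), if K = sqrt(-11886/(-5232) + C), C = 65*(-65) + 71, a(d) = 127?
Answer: 930477929042/10225 - 163874239*I*sqrt(789226926)/2229050 ≈ 9.1e+7 - 2.0653e+6*I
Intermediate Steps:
C = -4154 (C = -4225 + 71 = -4154)
K = I*sqrt(789226926)/436 (K = sqrt(-11886/(-5232) - 4154) = sqrt(-11886*(-1/5232) - 4154) = sqrt(1981/872 - 4154) = sqrt(-3620307/872) = I*sqrt(789226926)/436 ≈ 64.434*I)
(-33556/20450 - 32052)*(K + (-2966 + a(75))) = (-33556/20450 - 32052)*(I*sqrt(789226926)/436 + (-2966 + 127)) = (-33556*1/20450 - 32052)*(I*sqrt(789226926)/436 - 2839) = (-16778/10225 - 32052)*(-2839 + I*sqrt(789226926)/436) = -327748478*(-2839 + I*sqrt(789226926)/436)/10225 = 930477929042/10225 - 163874239*I*sqrt(789226926)/2229050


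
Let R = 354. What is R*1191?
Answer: 421614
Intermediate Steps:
R*1191 = 354*1191 = 421614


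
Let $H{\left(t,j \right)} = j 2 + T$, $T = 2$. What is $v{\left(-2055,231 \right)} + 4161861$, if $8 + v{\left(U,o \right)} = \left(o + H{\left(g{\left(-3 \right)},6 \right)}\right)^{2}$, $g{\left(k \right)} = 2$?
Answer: $4221878$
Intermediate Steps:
$H{\left(t,j \right)} = 2 + 2 j$ ($H{\left(t,j \right)} = j 2 + 2 = 2 j + 2 = 2 + 2 j$)
$v{\left(U,o \right)} = -8 + \left(14 + o\right)^{2}$ ($v{\left(U,o \right)} = -8 + \left(o + \left(2 + 2 \cdot 6\right)\right)^{2} = -8 + \left(o + \left(2 + 12\right)\right)^{2} = -8 + \left(o + 14\right)^{2} = -8 + \left(14 + o\right)^{2}$)
$v{\left(-2055,231 \right)} + 4161861 = \left(-8 + \left(14 + 231\right)^{2}\right) + 4161861 = \left(-8 + 245^{2}\right) + 4161861 = \left(-8 + 60025\right) + 4161861 = 60017 + 4161861 = 4221878$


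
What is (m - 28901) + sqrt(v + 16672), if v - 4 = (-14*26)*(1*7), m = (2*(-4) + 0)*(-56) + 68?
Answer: -28385 + 4*sqrt(883) ≈ -28266.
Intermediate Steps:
m = 516 (m = (-8 + 0)*(-56) + 68 = -8*(-56) + 68 = 448 + 68 = 516)
v = -2544 (v = 4 + (-14*26)*(1*7) = 4 - 364*7 = 4 - 2548 = -2544)
(m - 28901) + sqrt(v + 16672) = (516 - 28901) + sqrt(-2544 + 16672) = -28385 + sqrt(14128) = -28385 + 4*sqrt(883)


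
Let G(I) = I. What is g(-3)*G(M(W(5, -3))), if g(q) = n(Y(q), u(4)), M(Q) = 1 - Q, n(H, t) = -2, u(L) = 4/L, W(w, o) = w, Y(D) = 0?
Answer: 8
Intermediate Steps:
g(q) = -2
g(-3)*G(M(W(5, -3))) = -2*(1 - 1*5) = -2*(1 - 5) = -2*(-4) = 8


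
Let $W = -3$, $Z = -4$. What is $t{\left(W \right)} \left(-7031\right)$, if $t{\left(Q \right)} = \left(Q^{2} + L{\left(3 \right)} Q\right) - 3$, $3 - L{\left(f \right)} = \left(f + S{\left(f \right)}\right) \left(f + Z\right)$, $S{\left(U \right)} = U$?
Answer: $147651$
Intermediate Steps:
$L{\left(f \right)} = 3 - 2 f \left(-4 + f\right)$ ($L{\left(f \right)} = 3 - \left(f + f\right) \left(f - 4\right) = 3 - 2 f \left(-4 + f\right)$)
$t{\left(Q \right)} = -3 + Q^{2} + 9 Q$ ($t{\left(Q \right)} = \left(Q^{2} + \left(3 - 2 \cdot 3^{2} + 8 \cdot 3\right) Q\right) - 3 = \left(Q^{2} + \left(3 - 18 + 24\right) Q\right) - 3 = \left(Q^{2} + 9 Q\right) - 3 = -3 + Q^{2} + 9 Q$)
$t{\left(W \right)} \left(-7031\right) = \left(-3 + \left(-3\right)^{2} + 9 \left(-3\right)\right) \left(-7031\right) = \left(-3 + 9 - 27\right) \left(-7031\right) = \left(-21\right) \left(-7031\right) = 147651$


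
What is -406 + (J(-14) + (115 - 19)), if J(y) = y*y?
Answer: -114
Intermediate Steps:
J(y) = y**2
-406 + (J(-14) + (115 - 19)) = -406 + ((-14)**2 + (115 - 19)) = -406 + (196 + 96) = -406 + 292 = -114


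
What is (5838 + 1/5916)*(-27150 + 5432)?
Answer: -375043896131/2958 ≈ -1.2679e+8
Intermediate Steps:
(5838 + 1/5916)*(-27150 + 5432) = (5838 + 1/5916)*(-21718) = (34537609/5916)*(-21718) = -375043896131/2958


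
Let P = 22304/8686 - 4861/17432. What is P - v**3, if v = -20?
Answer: 605830698341/75707176 ≈ 8002.3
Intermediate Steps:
P = 173290341/75707176 (P = 22304*(1/8686) - 4861*1/17432 = 11152/4343 - 4861/17432 = 173290341/75707176 ≈ 2.2890)
P - v**3 = 173290341/75707176 - 1*(-20)**3 = 173290341/75707176 - 1*(-8000) = 173290341/75707176 + 8000 = 605830698341/75707176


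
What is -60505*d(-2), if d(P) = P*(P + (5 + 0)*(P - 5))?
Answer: -4477370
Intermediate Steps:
d(P) = P*(-25 + 6*P) (d(P) = P*(P + 5*(-5 + P)) = P*(P + (-25 + 5*P)) = P*(-25 + 6*P))
-60505*d(-2) = -(-121010)*(-25 + 6*(-2)) = -(-121010)*(-25 - 12) = -(-121010)*(-37) = -60505*74 = -4477370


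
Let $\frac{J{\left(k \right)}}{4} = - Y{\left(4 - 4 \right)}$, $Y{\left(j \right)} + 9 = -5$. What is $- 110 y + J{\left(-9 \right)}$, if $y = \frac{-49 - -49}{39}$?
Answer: $56$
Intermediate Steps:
$Y{\left(j \right)} = -14$ ($Y{\left(j \right)} = -9 - 5 = -14$)
$J{\left(k \right)} = 56$ ($J{\left(k \right)} = 4 \left(\left(-1\right) \left(-14\right)\right) = 4 \cdot 14 = 56$)
$y = 0$ ($y = \left(-49 + 49\right) \frac{1}{39} = 0 \cdot \frac{1}{39} = 0$)
$- 110 y + J{\left(-9 \right)} = \left(-110\right) 0 + 56 = 0 + 56 = 56$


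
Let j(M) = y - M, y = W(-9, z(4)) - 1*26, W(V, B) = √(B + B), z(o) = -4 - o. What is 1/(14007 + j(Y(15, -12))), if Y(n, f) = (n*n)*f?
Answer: 16681/278255777 - 4*I/278255777 ≈ 5.9948e-5 - 1.4375e-8*I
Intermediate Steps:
W(V, B) = √2*√B (W(V, B) = √(2*B) = √2*√B)
Y(n, f) = f*n² (Y(n, f) = n²*f = f*n²)
y = -26 + 4*I (y = √2*√(-4 - 1*4) - 1*26 = √2*√(-4 - 4) - 26 = √2*√(-8) - 26 = √2*(2*I*√2) - 26 = 4*I - 26 = -26 + 4*I ≈ -26.0 + 4.0*I)
j(M) = -26 - M + 4*I (j(M) = (-26 + 4*I) - M = -26 - M + 4*I)
1/(14007 + j(Y(15, -12))) = 1/(14007 + (-26 - (-12)*15² + 4*I)) = 1/(14007 + (-26 - (-12)*225 + 4*I)) = 1/(14007 + (-26 - 1*(-2700) + 4*I)) = 1/(14007 + (-26 + 2700 + 4*I)) = 1/(14007 + (2674 + 4*I)) = 1/(16681 + 4*I) = (16681 - 4*I)/278255777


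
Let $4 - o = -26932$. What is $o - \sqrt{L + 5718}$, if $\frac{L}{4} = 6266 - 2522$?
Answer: $26936 - \sqrt{20694} \approx 26792.0$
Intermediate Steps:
$o = 26936$ ($o = 4 - -26932 = 4 + 26932 = 26936$)
$L = 14976$ ($L = 4 \left(6266 - 2522\right) = 4 \cdot 3744 = 14976$)
$o - \sqrt{L + 5718} = 26936 - \sqrt{14976 + 5718} = 26936 - \sqrt{20694}$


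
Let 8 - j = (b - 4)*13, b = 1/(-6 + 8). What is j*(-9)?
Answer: -963/2 ≈ -481.50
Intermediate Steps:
b = ½ (b = 1/2 = ½ ≈ 0.50000)
j = 107/2 (j = 8 - (½ - 4)*13 = 8 - (-7)*13/2 = 8 - 1*(-91/2) = 8 + 91/2 = 107/2 ≈ 53.500)
j*(-9) = (107/2)*(-9) = -963/2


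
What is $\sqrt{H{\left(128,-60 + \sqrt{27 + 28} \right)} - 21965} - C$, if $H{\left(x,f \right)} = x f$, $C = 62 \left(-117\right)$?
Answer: $7254 + \sqrt{-29645 + 128 \sqrt{55}} \approx 7254.0 + 169.4 i$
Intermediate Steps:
$C = -7254$
$H{\left(x,f \right)} = f x$
$\sqrt{H{\left(128,-60 + \sqrt{27 + 28} \right)} - 21965} - C = \sqrt{\left(-60 + \sqrt{27 + 28}\right) 128 - 21965} - -7254 = \sqrt{\left(-60 + \sqrt{55}\right) 128 - 21965} + 7254 = \sqrt{\left(-7680 + 128 \sqrt{55}\right) - 21965} + 7254 = \sqrt{-29645 + 128 \sqrt{55}} + 7254 = 7254 + \sqrt{-29645 + 128 \sqrt{55}}$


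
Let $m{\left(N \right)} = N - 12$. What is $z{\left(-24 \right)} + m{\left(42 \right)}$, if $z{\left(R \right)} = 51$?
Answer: $81$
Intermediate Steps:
$m{\left(N \right)} = -12 + N$
$z{\left(-24 \right)} + m{\left(42 \right)} = 51 + \left(-12 + 42\right) = 51 + 30 = 81$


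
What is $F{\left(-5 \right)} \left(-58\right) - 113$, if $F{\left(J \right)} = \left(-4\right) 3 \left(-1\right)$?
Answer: $-809$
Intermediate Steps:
$F{\left(J \right)} = 12$ ($F{\left(J \right)} = \left(-12\right) \left(-1\right) = 12$)
$F{\left(-5 \right)} \left(-58\right) - 113 = 12 \left(-58\right) - 113 = -696 - 113 = -809$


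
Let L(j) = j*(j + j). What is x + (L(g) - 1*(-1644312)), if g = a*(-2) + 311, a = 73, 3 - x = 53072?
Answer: 1645693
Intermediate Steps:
x = -53069 (x = 3 - 1*53072 = 3 - 53072 = -53069)
g = 165 (g = 73*(-2) + 311 = -146 + 311 = 165)
L(j) = 2*j² (L(j) = j*(2*j) = 2*j²)
x + (L(g) - 1*(-1644312)) = -53069 + (2*165² - 1*(-1644312)) = -53069 + (2*27225 + 1644312) = -53069 + (54450 + 1644312) = -53069 + 1698762 = 1645693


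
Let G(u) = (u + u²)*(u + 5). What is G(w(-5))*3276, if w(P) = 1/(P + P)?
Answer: -361179/250 ≈ -1444.7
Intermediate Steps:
w(P) = 1/(2*P)
G(u) = (5 + u)*(u + u²) (G(u) = (u + u²)*(5 + u) = (5 + u)*(u + u²))
G(w(-5))*3276 = (((½)/(-5))*(5 + ((½)/(-5))² + 6*((½)/(-5))))*3276 = (((½)*(-⅕))*(5 + ((½)*(-⅕))² + 6*((½)*(-⅕))))*3276 = -(5 + (-⅒)² + 6*(-⅒))/10*3276 = -(5 + 1/100 - ⅗)/10*3276 = -⅒*441/100*3276 = -441/1000*3276 = -361179/250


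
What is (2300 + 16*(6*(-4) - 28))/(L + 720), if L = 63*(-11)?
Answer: 1468/27 ≈ 54.370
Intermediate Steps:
L = -693
(2300 + 16*(6*(-4) - 28))/(L + 720) = (2300 + 16*(6*(-4) - 28))/(-693 + 720) = (2300 + 16*(-24 - 28))/27 = (2300 + 16*(-52))*(1/27) = (2300 - 832)*(1/27) = 1468*(1/27) = 1468/27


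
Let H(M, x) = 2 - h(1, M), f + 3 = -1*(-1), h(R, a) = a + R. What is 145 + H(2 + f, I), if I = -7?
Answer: 146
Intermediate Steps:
h(R, a) = R + a
f = -2 (f = -3 - 1*(-1) = -3 + 1 = -2)
H(M, x) = 1 - M (H(M, x) = 2 - (1 + M) = 2 + (-1 - M) = 1 - M)
145 + H(2 + f, I) = 145 + (1 - (2 - 2)) = 145 + (1 - 1*0) = 145 + (1 + 0) = 145 + 1 = 146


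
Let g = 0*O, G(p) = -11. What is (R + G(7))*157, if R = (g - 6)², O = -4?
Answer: 3925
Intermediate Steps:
g = 0 (g = 0*(-4) = 0)
R = 36 (R = (0 - 6)² = (-6)² = 36)
(R + G(7))*157 = (36 - 11)*157 = 25*157 = 3925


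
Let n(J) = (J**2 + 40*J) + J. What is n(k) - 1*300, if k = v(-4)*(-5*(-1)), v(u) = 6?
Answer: 1830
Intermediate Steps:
k = 30 (k = 6*(-5*(-1)) = 6*5 = 30)
n(J) = J**2 + 41*J
n(k) - 1*300 = 30*(41 + 30) - 1*300 = 30*71 - 300 = 2130 - 300 = 1830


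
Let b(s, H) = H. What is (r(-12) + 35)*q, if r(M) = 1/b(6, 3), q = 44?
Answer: 4664/3 ≈ 1554.7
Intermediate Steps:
r(M) = ⅓ (r(M) = 1/3 = ⅓)
(r(-12) + 35)*q = (⅓ + 35)*44 = (106/3)*44 = 4664/3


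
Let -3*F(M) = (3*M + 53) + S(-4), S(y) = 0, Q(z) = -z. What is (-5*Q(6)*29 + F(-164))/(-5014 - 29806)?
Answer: -3049/104460 ≈ -0.029188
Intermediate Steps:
F(M) = -53/3 - M (F(M) = -((3*M + 53) + 0)/3 = -((53 + 3*M) + 0)/3 = -(53 + 3*M)/3 = -53/3 - M)
(-5*Q(6)*29 + F(-164))/(-5014 - 29806) = (-(-5)*6*29 + (-53/3 - 1*(-164)))/(-5014 - 29806) = (-5*(-6)*29 + (-53/3 + 164))/(-34820) = (30*29 + 439/3)*(-1/34820) = (870 + 439/3)*(-1/34820) = (3049/3)*(-1/34820) = -3049/104460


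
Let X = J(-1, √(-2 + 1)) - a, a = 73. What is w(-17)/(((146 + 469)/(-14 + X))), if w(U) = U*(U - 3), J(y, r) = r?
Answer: -1972/41 + 68*I/123 ≈ -48.098 + 0.55285*I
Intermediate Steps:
w(U) = U*(-3 + U)
X = -73 + I (X = √(-2 + 1) - 1*73 = √(-1) - 73 = I - 73 = -73 + I ≈ -73.0 + 1.0*I)
w(-17)/(((146 + 469)/(-14 + X))) = (-17*(-3 - 17))/(((146 + 469)/(-14 + (-73 + I)))) = (-17*(-20))/((615/(-87 + I))) = 340/((615*((-87 - I)/7570))) = 340/((123*(-87 - I)/1514)) = 340*(-29/205 + I/615) = -1972/41 + 68*I/123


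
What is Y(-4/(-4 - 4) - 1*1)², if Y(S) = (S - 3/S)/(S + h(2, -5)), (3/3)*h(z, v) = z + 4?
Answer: 1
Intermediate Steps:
h(z, v) = 4 + z (h(z, v) = z + 4 = 4 + z)
Y(S) = (S - 3/S)/(6 + S) (Y(S) = (S - 3/S)/(S + (4 + 2)) = (S - 3/S)/(S + 6) = (S - 3/S)/(6 + S))
Y(-4/(-4 - 4) - 1*1)² = ((-3 + (-4/(-4 - 4) - 1*1)²)/((-4/(-4 - 4) - 1*1)*(6 + (-4/(-4 - 4) - 1*1))))² = ((-3 + (-4/(-8) - 1)²)/((-4/(-8) - 1)*(6 + (-4/(-8) - 1))))² = ((-3 + (-⅛*(-4) - 1)²)/((-⅛*(-4) - 1)*(6 + (-⅛*(-4) - 1))))² = ((-3 + (½ - 1)²)/((½ - 1)*(6 + (½ - 1))))² = ((-3 + (-½)²)/((-½)*(6 - ½)))² = (-2*(-3 + ¼)/11/2)² = (-2*2/11*(-11/4))² = 1² = 1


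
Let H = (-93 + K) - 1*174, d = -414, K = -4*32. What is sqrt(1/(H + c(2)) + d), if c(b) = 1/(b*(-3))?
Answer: 20*I*sqrt(5818434)/2371 ≈ 20.347*I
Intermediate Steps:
K = -128
H = -395 (H = (-93 - 128) - 1*174 = -221 - 174 = -395)
c(b) = -1/(3*b) (c(b) = 1/(-3*b) = -1/(3*b))
sqrt(1/(H + c(2)) + d) = sqrt(1/(-395 - 1/3/2) - 414) = sqrt(1/(-395 - 1/3*1/2) - 414) = sqrt(1/(-395 - 1/6) - 414) = sqrt(1/(-2371/6) - 414) = sqrt(-6/2371 - 414) = sqrt(-981600/2371) = 20*I*sqrt(5818434)/2371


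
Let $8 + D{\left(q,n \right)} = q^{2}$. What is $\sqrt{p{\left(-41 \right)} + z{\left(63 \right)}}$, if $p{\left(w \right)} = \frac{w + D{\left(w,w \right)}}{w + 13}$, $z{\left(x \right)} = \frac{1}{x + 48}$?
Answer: $\frac{i \sqrt{35183337}}{777} \approx 7.6339 i$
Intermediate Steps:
$D{\left(q,n \right)} = -8 + q^{2}$
$z{\left(x \right)} = \frac{1}{48 + x}$
$p{\left(w \right)} = \frac{-8 + w + w^{2}}{13 + w}$ ($p{\left(w \right)} = \frac{w + \left(-8 + w^{2}\right)}{w + 13} = \frac{-8 + w + w^{2}}{13 + w}$)
$\sqrt{p{\left(-41 \right)} + z{\left(63 \right)}} = \sqrt{\frac{-8 - 41 + \left(-41\right)^{2}}{13 - 41} + \frac{1}{48 + 63}} = \sqrt{\frac{-8 - 41 + 1681}{-28} + \frac{1}{111}} = \sqrt{\left(- \frac{1}{28}\right) 1632 + \frac{1}{111}} = \sqrt{- \frac{408}{7} + \frac{1}{111}} = \sqrt{- \frac{45281}{777}} = \frac{i \sqrt{35183337}}{777}$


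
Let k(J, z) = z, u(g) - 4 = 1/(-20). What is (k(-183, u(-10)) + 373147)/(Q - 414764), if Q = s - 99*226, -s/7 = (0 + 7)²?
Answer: -2487673/2916540 ≈ -0.85295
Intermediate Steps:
u(g) = 79/20 (u(g) = 4 + 1/(-20) = 4 - 1/20 = 79/20)
s = -343 (s = -7*(0 + 7)² = -7*7² = -7*49 = -343)
Q = -22717 (Q = -343 - 99*226 = -343 - 22374 = -22717)
(k(-183, u(-10)) + 373147)/(Q - 414764) = (79/20 + 373147)/(-22717 - 414764) = (7463019/20)/(-437481) = (7463019/20)*(-1/437481) = -2487673/2916540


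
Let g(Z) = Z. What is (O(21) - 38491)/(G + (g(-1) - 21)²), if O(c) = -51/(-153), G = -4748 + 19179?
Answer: -115472/44745 ≈ -2.5807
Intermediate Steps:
G = 14431
O(c) = ⅓ (O(c) = -51*(-1/153) = ⅓)
(O(21) - 38491)/(G + (g(-1) - 21)²) = (⅓ - 38491)/(14431 + (-1 - 21)²) = -115472/(3*(14431 + (-22)²)) = -115472/(3*(14431 + 484)) = -115472/3/14915 = -115472/3*1/14915 = -115472/44745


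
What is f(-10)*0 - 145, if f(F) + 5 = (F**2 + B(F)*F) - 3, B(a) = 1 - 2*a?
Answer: -145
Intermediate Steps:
f(F) = -8 + F**2 + F*(1 - 2*F) (f(F) = -5 + ((F**2 + (1 - 2*F)*F) - 3) = -5 + ((F**2 + F*(1 - 2*F)) - 3) = -5 + (-3 + F**2 + F*(1 - 2*F)) = -8 + F**2 + F*(1 - 2*F))
f(-10)*0 - 145 = (-8 - 10 - 1*(-10)**2)*0 - 145 = (-8 - 10 - 1*100)*0 - 145 = (-8 - 10 - 100)*0 - 145 = -118*0 - 145 = 0 - 145 = -145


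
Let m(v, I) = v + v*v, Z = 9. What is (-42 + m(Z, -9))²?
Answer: 2304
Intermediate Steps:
m(v, I) = v + v²
(-42 + m(Z, -9))² = (-42 + 9*(1 + 9))² = (-42 + 9*10)² = (-42 + 90)² = 48² = 2304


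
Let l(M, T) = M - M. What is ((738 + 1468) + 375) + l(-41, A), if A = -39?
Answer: 2581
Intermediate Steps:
l(M, T) = 0
((738 + 1468) + 375) + l(-41, A) = ((738 + 1468) + 375) + 0 = (2206 + 375) + 0 = 2581 + 0 = 2581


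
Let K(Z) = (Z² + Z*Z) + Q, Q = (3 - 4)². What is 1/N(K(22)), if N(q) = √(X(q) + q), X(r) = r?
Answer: √1938/1938 ≈ 0.022716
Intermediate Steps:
Q = 1 (Q = (-1)² = 1)
K(Z) = 1 + 2*Z² (K(Z) = (Z² + Z*Z) + 1 = (Z² + Z²) + 1 = 2*Z² + 1 = 1 + 2*Z²)
N(q) = √2*√q (N(q) = √(q + q) = √(2*q) = √2*√q)
1/N(K(22)) = 1/(√2*√(1 + 2*22²)) = 1/(√2*√(1 + 2*484)) = 1/(√2*√(1 + 968)) = 1/(√2*√969) = 1/(√1938) = √1938/1938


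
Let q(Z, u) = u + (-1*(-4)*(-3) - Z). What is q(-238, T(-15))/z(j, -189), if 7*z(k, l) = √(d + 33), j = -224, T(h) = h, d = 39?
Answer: 1477*√2/12 ≈ 174.07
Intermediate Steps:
z(k, l) = 6*√2/7 (z(k, l) = √(39 + 33)/7 = √72/7 = (6*√2)/7 = 6*√2/7)
q(Z, u) = -12 + u - Z (q(Z, u) = u + (4*(-3) - Z) = u + (-12 - Z) = -12 + u - Z)
q(-238, T(-15))/z(j, -189) = (-12 - 15 - 1*(-238))/((6*√2/7)) = (-12 - 15 + 238)*(7*√2/12) = 211*(7*√2/12) = 1477*√2/12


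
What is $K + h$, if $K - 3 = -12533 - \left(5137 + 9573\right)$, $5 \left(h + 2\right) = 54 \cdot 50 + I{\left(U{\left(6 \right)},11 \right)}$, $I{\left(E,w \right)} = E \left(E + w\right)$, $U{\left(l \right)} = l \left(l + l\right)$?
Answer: $- \frac{127534}{5} \approx -25507.0$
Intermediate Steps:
$U{\left(l \right)} = 2 l^{2}$ ($U{\left(l \right)} = l 2 l = 2 l^{2}$)
$h = \frac{8666}{5}$ ($h = -2 + \frac{54 \cdot 50 + 2 \cdot 6^{2} \left(2 \cdot 6^{2} + 11\right)}{5} = -2 + \frac{2700 + 2 \cdot 36 \left(2 \cdot 36 + 11\right)}{5} = -2 + \frac{2700 + 72 \left(72 + 11\right)}{5} = -2 + \frac{2700 + 72 \cdot 83}{5} = -2 + \frac{2700 + 5976}{5} = -2 + \frac{1}{5} \cdot 8676 = -2 + \frac{8676}{5} = \frac{8666}{5} \approx 1733.2$)
$K = -27240$ ($K = 3 - 27243 = -27240$)
$K + h = -27240 + \frac{8666}{5} = - \frac{127534}{5}$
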